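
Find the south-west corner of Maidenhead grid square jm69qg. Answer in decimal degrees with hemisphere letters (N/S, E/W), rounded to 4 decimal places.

39.2500° N, 13.3333° E

Field J=9, M=12: +9·20° lon, +12·10° lat → SW at lon 0°, lat 30°.
Square 6, 9: +6·2° lon, +9·1° lat → SW at lon 12°, lat 39°.
Subsquare q=16, g=6: +16·0.0833333° lon, +6·0.0416667° lat → SW at lon 13.3333°, lat 39.25°.
latitude 39.2500° N, longitude 13.3333° E.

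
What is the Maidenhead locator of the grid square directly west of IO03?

HO93

Longitude square 0; −1 → -1, wraps to 9, carry into field.
Longitude field I = 8; −1 → 7 = H.
The latitude characters are unchanged.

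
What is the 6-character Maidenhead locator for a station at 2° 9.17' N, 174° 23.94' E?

Offset from 180°W / 90°S: lon 354.3990°, lat 92.1528°.
Field (20°×10°, letters A–R): lon ⌊354.3990/20⌋ = 17 → R; lat ⌊92.1528/10⌋ = 9 → J.
Square (2°×1°, digits 0–9): lon ⌊14.3990/2⌋ = 7; lat ⌊2.1528/1⌋ = 2.
Subsquare (5′×2.5′, letters a–x): lon ⌊0.3990/0.0833333⌋ = 4 → e; lat ⌊0.1528/0.0416667⌋ = 3 → d.

RJ72ed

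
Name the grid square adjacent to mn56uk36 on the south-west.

MN56uk25

Longitude extended square 3; −1 → 2.
Latitude extended square 6; −1 → 5.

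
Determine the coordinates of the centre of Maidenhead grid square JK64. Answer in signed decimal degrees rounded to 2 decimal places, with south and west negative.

Field J=9, K=10: +9·20° lon, +10·10° lat → SW at lon 0°, lat 10°.
Square 6, 4: +6·2° lon, +4·1° lat → SW at lon 12°, lat 14°.
Cell spans 2° lon × 1° lat. Centre is SW corner plus half of each.
latitude 14.50, longitude 13.00.

14.50, 13.00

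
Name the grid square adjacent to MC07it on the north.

MC07iu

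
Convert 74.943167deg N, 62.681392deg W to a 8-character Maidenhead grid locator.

FQ84pw86

Shift to the Maidenhead origin (180°W, 90°S): lon 117.31861, lat 164.94317.
Field (20°×10°, letters A–R): lon ⌊117.31861/20⌋ = 5 → F; lat ⌊164.94317/10⌋ = 16 → Q.
Square (2°×1°, digits 0–9): lon ⌊17.31861/2⌋ = 8; lat ⌊4.94317/1⌋ = 4.
Subsquare (5′×2.5′, letters a–x): lon ⌊1.31861/0.0833333⌋ = 15 → p; lat ⌊0.94317/0.0416667⌋ = 22 → w.
Extended square (30″×15″, digits 0–9): lon ⌊0.06861/0.00833333⌋ = 8; lat ⌊0.02650/0.00416667⌋ = 6.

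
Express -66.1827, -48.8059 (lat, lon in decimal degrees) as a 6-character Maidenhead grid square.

GC53ot

Add 180° to longitude and 90° to latitude: 131.1941, 23.8173.
Field: lon ⌊131.1941/20⌋ = 6 → G; lat ⌊23.8173/10⌋ = 2 → C.
Square: lon ⌊11.1941/2⌋ = 5; lat ⌊3.8173/1⌋ = 3.
Subsquare: lon ⌊1.1941/0.0833333⌋ = 14 → o; lat ⌊0.8173/0.0416667⌋ = 19 → t.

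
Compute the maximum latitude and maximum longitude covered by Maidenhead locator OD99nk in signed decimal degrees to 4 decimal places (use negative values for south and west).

Field O=14, D=3: +14·20° lon, +3·10° lat → SW at lon 100°, lat -60°.
Square 9, 9: +9·2° lon, +9·1° lat → SW at lon 118°, lat -51°.
Subsquare n=13, k=10: +13·0.0833333° lon, +10·0.0416667° lat → SW at lon 119.083°, lat -50.5833°.
Cell spans 0.0833333° lon × 0.0416667° lat. NE corner is SW corner plus one full cell.
latitude -50.5417, longitude 119.1667.

-50.5417, 119.1667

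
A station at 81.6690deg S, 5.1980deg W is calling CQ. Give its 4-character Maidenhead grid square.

Add 180° to longitude and 90° to latitude: 174.80, 8.33.
Field (20°×10°, letters A–R): 174.80/20 → 8 → I, 8.33/10 → 0 → A; chars IA.
Square (2°×1°, digits 0–9): 14.80/2 → 7, 8.33/1 → 8; chars 78.

IA78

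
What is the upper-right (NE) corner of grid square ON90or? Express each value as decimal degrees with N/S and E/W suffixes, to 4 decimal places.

40.7500° N, 119.2500° E

Field O=14, N=13: +14·20° lon, +13·10° lat → SW at lon 100°, lat 40°.
Square 9, 0: +9·2° lon, +0·1° lat → SW at lon 118°, lat 40°.
Subsquare o=14, r=17: +14·0.0833333° lon, +17·0.0416667° lat → SW at lon 119.167°, lat 40.7083°.
Cell spans 0.0833333° lon × 0.0416667° lat. NE corner is SW corner plus one full cell.
latitude 40.7500° N, longitude 119.2500° E.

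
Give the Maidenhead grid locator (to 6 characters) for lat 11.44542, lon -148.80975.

Shift to the Maidenhead origin (180°W, 90°S): lon 31.1902, lat 101.4454.
Field (20°×10°, letters A–R): lon ⌊31.1902/20⌋ = 1 → B; lat ⌊101.4454/10⌋ = 10 → K.
Square (2°×1°, digits 0–9): lon ⌊11.1902/2⌋ = 5; lat ⌊1.4454/1⌋ = 1.
Subsquare (5′×2.5′, letters a–x): lon ⌊1.1902/0.0833333⌋ = 14 → o; lat ⌊0.4454/0.0416667⌋ = 10 → k.

BK51ok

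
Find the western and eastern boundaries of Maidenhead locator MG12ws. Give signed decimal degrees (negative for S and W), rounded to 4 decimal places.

Field M=12, G=6: +12·20° lon, +6·10° lat → SW at lon 60°, lat -30°.
Square 1, 2: +1·2° lon, +2·1° lat → SW at lon 62°, lat -28°.
Subsquare w=22, s=18: +22·0.0833333° lon, +18·0.0416667° lat → SW at lon 63.8333°, lat -27.25°.
Cell spans 0.0833333° lon × 0.0416667° lat.
west 63.8333, east 63.9167.

63.8333, 63.9167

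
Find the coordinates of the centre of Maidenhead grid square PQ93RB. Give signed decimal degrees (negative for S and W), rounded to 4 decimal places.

73.0625, 139.4583

Field P=15, Q=16: +15·20° lon, +16·10° lat → SW at lon 120°, lat 70°.
Square 9, 3: +9·2° lon, +3·1° lat → SW at lon 138°, lat 73°.
Subsquare r=17, b=1: +17·0.0833333° lon, +1·0.0416667° lat → SW at lon 139.417°, lat 73.0417°.
Cell spans 0.0833333° lon × 0.0416667° lat. Centre is SW corner plus half of each.
latitude 73.0625, longitude 139.4583.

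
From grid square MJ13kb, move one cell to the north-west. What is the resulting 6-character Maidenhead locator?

Longitude subsquare k = 10; −1 → 9 = j.
Latitude subsquare b = 1; +1 → 2 = c.

MJ13jc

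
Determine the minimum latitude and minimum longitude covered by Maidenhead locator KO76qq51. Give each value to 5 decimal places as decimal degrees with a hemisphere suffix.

Field K=10, O=14: +10·20° lon, +14·10° lat → SW at lon 20°, lat 50°.
Square 7, 6: +7·2° lon, +6·1° lat → SW at lon 34°, lat 56°.
Subsquare q=16, q=16: +16·0.0833333° lon, +16·0.0416667° lat → SW at lon 35.3333°, lat 56.6667°.
Extended square 5, 1: +5·0.00833333° lon, +1·0.00416667° lat → SW at lon 35.375°, lat 56.6708°.
latitude 56.67083° N, longitude 35.37500° E.

56.67083° N, 35.37500° E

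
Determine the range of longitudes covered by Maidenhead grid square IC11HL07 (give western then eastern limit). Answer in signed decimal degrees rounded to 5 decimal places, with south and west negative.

Field I=8, C=2: +8·20° lon, +2·10° lat → SW at lon -20°, lat -70°.
Square 1, 1: +1·2° lon, +1·1° lat → SW at lon -18°, lat -69°.
Subsquare h=7, l=11: +7·0.0833333° lon, +11·0.0416667° lat → SW at lon -17.4167°, lat -68.5417°.
Extended square 0, 7: +0·0.00833333° lon, +7·0.00416667° lat → SW at lon -17.4167°, lat -68.5125°.
Cell spans 0.00833333° lon × 0.00416667° lat.
west -17.41667, east -17.40833.

-17.41667, -17.40833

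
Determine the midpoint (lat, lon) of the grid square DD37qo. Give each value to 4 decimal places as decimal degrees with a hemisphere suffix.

Field D=3, D=3: +3·20° lon, +3·10° lat → SW at lon -120°, lat -60°.
Square 3, 7: +3·2° lon, +7·1° lat → SW at lon -114°, lat -53°.
Subsquare q=16, o=14: +16·0.0833333° lon, +14·0.0416667° lat → SW at lon -112.667°, lat -52.4167°.
Cell spans 0.0833333° lon × 0.0416667° lat. Centre is SW corner plus half of each.
latitude 52.3958° S, longitude 112.6250° W.

52.3958° S, 112.6250° W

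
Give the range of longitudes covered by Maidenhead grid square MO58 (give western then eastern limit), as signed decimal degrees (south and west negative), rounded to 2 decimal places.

70.00, 72.00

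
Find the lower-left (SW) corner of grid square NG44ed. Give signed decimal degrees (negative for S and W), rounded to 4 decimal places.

-25.8750, 88.3333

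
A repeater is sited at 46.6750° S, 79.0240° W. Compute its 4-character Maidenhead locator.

Offset from 180°W / 90°S: lon 100.98°, lat 43.33°.
Field (20°×10°, letters A–R): lon ⌊100.98/20⌋ = 5 → F; lat ⌊43.33/10⌋ = 4 → E.
Square (2°×1°, digits 0–9): lon ⌊0.98/2⌋ = 0; lat ⌊3.33/1⌋ = 3.

FE03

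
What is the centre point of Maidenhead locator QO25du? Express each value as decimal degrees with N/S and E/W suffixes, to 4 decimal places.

Field Q=16, O=14: +16·20° lon, +14·10° lat → SW at lon 140°, lat 50°.
Square 2, 5: +2·2° lon, +5·1° lat → SW at lon 144°, lat 55°.
Subsquare d=3, u=20: +3·0.0833333° lon, +20·0.0416667° lat → SW at lon 144.25°, lat 55.8333°.
Cell spans 0.0833333° lon × 0.0416667° lat. Centre is SW corner plus half of each.
latitude 55.8542° N, longitude 144.2917° E.

55.8542° N, 144.2917° E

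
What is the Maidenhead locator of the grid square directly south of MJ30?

MI39

Latitude square 0; −1 → -1, wraps to 9, carry into field.
Latitude field J = 9; −1 → 8 = I.
The longitude characters are unchanged.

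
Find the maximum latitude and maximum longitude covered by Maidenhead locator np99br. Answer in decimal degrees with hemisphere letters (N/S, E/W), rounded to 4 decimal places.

69.7500° N, 98.1667° E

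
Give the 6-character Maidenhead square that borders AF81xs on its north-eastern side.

Longitude subsquare x = 23; +1 → 24, wraps to 0 = a, carry into square.
Longitude square 8; +1 → 9.
Latitude subsquare s = 18; +1 → 19 = t.

AF91at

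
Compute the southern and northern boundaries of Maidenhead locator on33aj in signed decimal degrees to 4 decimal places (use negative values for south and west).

Field O=14, N=13: +14·20° lon, +13·10° lat → SW at lon 100°, lat 40°.
Square 3, 3: +3·2° lon, +3·1° lat → SW at lon 106°, lat 43°.
Subsquare a=0, j=9: +0·0.0833333° lon, +9·0.0416667° lat → SW at lon 106°, lat 43.375°.
Cell spans 0.0833333° lon × 0.0416667° lat.
south 43.3750, north 43.4167.

43.3750, 43.4167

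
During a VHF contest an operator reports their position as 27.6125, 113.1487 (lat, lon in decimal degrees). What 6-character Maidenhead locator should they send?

OL67no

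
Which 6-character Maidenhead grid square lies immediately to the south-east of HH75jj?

Longitude subsquare j = 9; +1 → 10 = k.
Latitude subsquare j = 9; −1 → 8 = i.

HH75ki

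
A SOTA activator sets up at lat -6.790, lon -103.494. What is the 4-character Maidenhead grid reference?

DI83

Add 180° to longitude and 90° to latitude: 76.51, 83.21.
Field: 76.51/20 → 3 → D, 83.21/10 → 8 → I; chars DI.
Square: 16.51/2 → 8, 3.21/1 → 3; chars 83.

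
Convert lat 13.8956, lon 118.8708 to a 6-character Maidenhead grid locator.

OK93kv

Shift to the Maidenhead origin (180°W, 90°S): lon 298.8708, lat 103.8956.
Field (20°×10°, letters A–R): 298.8708/20 → 14 → O, 103.8956/10 → 10 → K; chars OK.
Square (2°×1°, digits 0–9): 18.8708/2 → 9, 3.8956/1 → 3; chars 93.
Subsquare (5′×2.5′, letters a–x): 0.8708/0.0833333 → 10 → k, 0.8956/0.0416667 → 21 → v; chars kv.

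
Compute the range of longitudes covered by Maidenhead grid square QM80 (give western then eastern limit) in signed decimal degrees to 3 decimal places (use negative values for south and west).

156.000, 158.000

Field Q=16, M=12: +16·20° lon, +12·10° lat → SW at lon 140°, lat 30°.
Square 8, 0: +8·2° lon, +0·1° lat → SW at lon 156°, lat 30°.
Cell spans 2° lon × 1° lat.
west 156.000, east 158.000.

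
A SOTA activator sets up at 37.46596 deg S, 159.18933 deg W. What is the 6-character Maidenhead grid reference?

BF02jm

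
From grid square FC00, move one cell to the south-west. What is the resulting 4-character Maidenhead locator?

EB99

Longitude square 0; −1 → -1, wraps to 9, carry into field.
Longitude field F = 5; −1 → 4 = E.
Latitude square 0; −1 → -1, wraps to 9, carry into field.
Latitude field C = 2; −1 → 1 = B.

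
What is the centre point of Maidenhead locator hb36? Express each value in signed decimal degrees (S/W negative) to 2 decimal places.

Field H=7, B=1: +7·20° lon, +1·10° lat → SW at lon -40°, lat -80°.
Square 3, 6: +3·2° lon, +6·1° lat → SW at lon -34°, lat -74°.
Cell spans 2° lon × 1° lat. Centre is SW corner plus half of each.
latitude -73.50, longitude -33.00.

-73.50, -33.00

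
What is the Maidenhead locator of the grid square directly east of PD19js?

PD19ks

Longitude subsquare j = 9; +1 → 10 = k.
The latitude characters are unchanged.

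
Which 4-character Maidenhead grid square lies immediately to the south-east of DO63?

DO72

Longitude square 6; +1 → 7.
Latitude square 3; −1 → 2.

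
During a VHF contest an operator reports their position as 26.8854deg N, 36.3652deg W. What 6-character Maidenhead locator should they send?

Add 180° to longitude and 90° to latitude: 143.6348, 116.8854.
Field: 143.6348/20 → 7 → H, 116.8854/10 → 11 → L; chars HL.
Square: 3.6348/2 → 1, 6.8854/1 → 6; chars 16.
Subsquare: 1.6348/0.0833333 → 19 → t, 0.8854/0.0416667 → 21 → v; chars tv.

HL16tv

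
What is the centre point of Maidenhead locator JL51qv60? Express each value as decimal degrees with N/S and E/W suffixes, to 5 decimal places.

Field J=9, L=11: +9·20° lon, +11·10° lat → SW at lon 0°, lat 20°.
Square 5, 1: +5·2° lon, +1·1° lat → SW at lon 10°, lat 21°.
Subsquare q=16, v=21: +16·0.0833333° lon, +21·0.0416667° lat → SW at lon 11.3333°, lat 21.875°.
Extended square 6, 0: +6·0.00833333° lon, +0·0.00416667° lat → SW at lon 11.3833°, lat 21.875°.
Cell spans 0.00833333° lon × 0.00416667° lat. Centre is SW corner plus half of each.
latitude 21.87708° N, longitude 11.38750° E.

21.87708° N, 11.38750° E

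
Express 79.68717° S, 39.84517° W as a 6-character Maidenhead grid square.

HB00bh

Shift to the Maidenhead origin (180°W, 90°S): lon 140.1548, lat 10.3128.
Field: lon ⌊140.1548/20⌋ = 7 → H; lat ⌊10.3128/10⌋ = 1 → B.
Square: lon ⌊0.1548/2⌋ = 0; lat ⌊0.3128/1⌋ = 0.
Subsquare: lon ⌊0.1548/0.0833333⌋ = 1 → b; lat ⌊0.3128/0.0416667⌋ = 7 → h.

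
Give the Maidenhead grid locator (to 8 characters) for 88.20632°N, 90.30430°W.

ER48ue39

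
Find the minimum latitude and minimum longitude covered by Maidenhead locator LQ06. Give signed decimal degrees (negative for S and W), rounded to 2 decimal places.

76.00, 40.00

Field L=11, Q=16: +11·20° lon, +16·10° lat → SW at lon 40°, lat 70°.
Square 0, 6: +0·2° lon, +6·1° lat → SW at lon 40°, lat 76°.
latitude 76.00, longitude 40.00.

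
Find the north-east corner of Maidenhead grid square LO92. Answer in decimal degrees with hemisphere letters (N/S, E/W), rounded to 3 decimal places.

53.000° N, 60.000° E

Field L=11, O=14: +11·20° lon, +14·10° lat → SW at lon 40°, lat 50°.
Square 9, 2: +9·2° lon, +2·1° lat → SW at lon 58°, lat 52°.
Cell spans 2° lon × 1° lat. NE corner is SW corner plus one full cell.
latitude 53.000° N, longitude 60.000° E.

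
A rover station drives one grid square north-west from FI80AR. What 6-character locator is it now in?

FI70xs

Longitude subsquare a = 0; −1 → -1, wraps to 23 = x, carry into square.
Longitude square 8; −1 → 7.
Latitude subsquare r = 17; +1 → 18 = s.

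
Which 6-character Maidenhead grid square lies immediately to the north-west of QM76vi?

QM76uj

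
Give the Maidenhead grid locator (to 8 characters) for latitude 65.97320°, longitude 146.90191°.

QP35kx83

Add 180° to longitude and 90° to latitude: 326.90191, 155.97320.
Field: lon ⌊326.90191/20⌋ = 16 → Q; lat ⌊155.97320/10⌋ = 15 → P.
Square: lon ⌊6.90191/2⌋ = 3; lat ⌊5.97320/1⌋ = 5.
Subsquare: lon ⌊0.90191/0.0833333⌋ = 10 → k; lat ⌊0.97320/0.0416667⌋ = 23 → x.
Extended square: lon ⌊0.06858/0.00833333⌋ = 8; lat ⌊0.01487/0.00416667⌋ = 3.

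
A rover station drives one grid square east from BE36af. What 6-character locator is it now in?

Longitude subsquare a = 0; +1 → 1 = b.
The latitude characters are unchanged.

BE36bf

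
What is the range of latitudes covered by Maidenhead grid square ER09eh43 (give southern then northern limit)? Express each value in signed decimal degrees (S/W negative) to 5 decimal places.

89.30417, 89.30833

Field E=4, R=17: +4·20° lon, +17·10° lat → SW at lon -100°, lat 80°.
Square 0, 9: +0·2° lon, +9·1° lat → SW at lon -100°, lat 89°.
Subsquare e=4, h=7: +4·0.0833333° lon, +7·0.0416667° lat → SW at lon -99.6667°, lat 89.2917°.
Extended square 4, 3: +4·0.00833333° lon, +3·0.00416667° lat → SW at lon -99.6333°, lat 89.3042°.
Cell spans 0.00833333° lon × 0.00416667° lat.
south 89.30417, north 89.30833.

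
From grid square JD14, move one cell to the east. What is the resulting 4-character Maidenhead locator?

Longitude square 1; +1 → 2.
The latitude characters are unchanged.

JD24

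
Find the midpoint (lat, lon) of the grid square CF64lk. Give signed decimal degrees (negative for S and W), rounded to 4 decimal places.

-35.5625, -127.0417

Field C=2, F=5: +2·20° lon, +5·10° lat → SW at lon -140°, lat -40°.
Square 6, 4: +6·2° lon, +4·1° lat → SW at lon -128°, lat -36°.
Subsquare l=11, k=10: +11·0.0833333° lon, +10·0.0416667° lat → SW at lon -127.083°, lat -35.5833°.
Cell spans 0.0833333° lon × 0.0416667° lat. Centre is SW corner plus half of each.
latitude -35.5625, longitude -127.0417.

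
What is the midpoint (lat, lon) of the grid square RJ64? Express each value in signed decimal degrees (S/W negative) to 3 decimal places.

4.500, 173.000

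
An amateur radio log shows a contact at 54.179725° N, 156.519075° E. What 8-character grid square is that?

QO84ge23

Add 180° to longitude and 90° to latitude: 336.51907, 144.17972.
Field: lon ⌊336.51907/20⌋ = 16 → Q; lat ⌊144.17972/10⌋ = 14 → O.
Square: lon ⌊16.51907/2⌋ = 8; lat ⌊4.17972/1⌋ = 4.
Subsquare: lon ⌊0.51907/0.0833333⌋ = 6 → g; lat ⌊0.17972/0.0416667⌋ = 4 → e.
Extended square: lon ⌊0.01907/0.00833333⌋ = 2; lat ⌊0.01306/0.00416667⌋ = 3.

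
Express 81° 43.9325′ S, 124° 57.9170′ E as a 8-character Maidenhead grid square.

Shift to the Maidenhead origin (180°W, 90°S): lon 304.96528, lat 8.26779.
Field: lon ⌊304.96528/20⌋ = 15 → P; lat ⌊8.26779/10⌋ = 0 → A.
Square: lon ⌊4.96528/2⌋ = 2; lat ⌊8.26779/1⌋ = 8.
Subsquare: lon ⌊0.96528/0.0833333⌋ = 11 → l; lat ⌊0.26779/0.0416667⌋ = 6 → g.
Extended square: lon ⌊0.04862/0.00833333⌋ = 5; lat ⌊0.01779/0.00416667⌋ = 4.

PA28lg54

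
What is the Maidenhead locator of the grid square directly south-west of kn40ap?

Longitude subsquare a = 0; −1 → -1, wraps to 23 = x, carry into square.
Longitude square 4; −1 → 3.
Latitude subsquare p = 15; −1 → 14 = o.

KN30xo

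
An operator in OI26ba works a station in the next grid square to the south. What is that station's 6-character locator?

OI25bx

Latitude subsquare a = 0; −1 → -1, wraps to 23 = x, carry into square.
Latitude square 6; −1 → 5.
The longitude characters are unchanged.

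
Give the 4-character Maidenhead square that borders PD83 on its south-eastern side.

PD92

Longitude square 8; +1 → 9.
Latitude square 3; −1 → 2.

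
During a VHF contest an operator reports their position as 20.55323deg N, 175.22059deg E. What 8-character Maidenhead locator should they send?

Shift to the Maidenhead origin (180°W, 90°S): lon 355.22059, lat 110.55323.
Field: lon ⌊355.22059/20⌋ = 17 → R; lat ⌊110.55323/10⌋ = 11 → L.
Square: lon ⌊15.22059/2⌋ = 7; lat ⌊0.55323/1⌋ = 0.
Subsquare: lon ⌊1.22059/0.0833333⌋ = 14 → o; lat ⌊0.55323/0.0416667⌋ = 13 → n.
Extended square: lon ⌊0.05392/0.00833333⌋ = 6; lat ⌊0.01156/0.00416667⌋ = 2.

RL70on62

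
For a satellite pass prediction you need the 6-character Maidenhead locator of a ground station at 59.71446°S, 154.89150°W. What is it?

BD20ng

Offset from 180°W / 90°S: lon 25.1085°, lat 30.2855°.
Field: lon ⌊25.1085/20⌋ = 1 → B; lat ⌊30.2855/10⌋ = 3 → D.
Square: lon ⌊5.1085/2⌋ = 2; lat ⌊0.2855/1⌋ = 0.
Subsquare: lon ⌊1.1085/0.0833333⌋ = 13 → n; lat ⌊0.2855/0.0416667⌋ = 6 → g.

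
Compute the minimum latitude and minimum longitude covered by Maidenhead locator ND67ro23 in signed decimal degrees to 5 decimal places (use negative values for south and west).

Field N=13, D=3: +13·20° lon, +3·10° lat → SW at lon 80°, lat -60°.
Square 6, 7: +6·2° lon, +7·1° lat → SW at lon 92°, lat -53°.
Subsquare r=17, o=14: +17·0.0833333° lon, +14·0.0416667° lat → SW at lon 93.4167°, lat -52.4167°.
Extended square 2, 3: +2·0.00833333° lon, +3·0.00416667° lat → SW at lon 93.4333°, lat -52.4042°.
latitude -52.40417, longitude 93.43333.

-52.40417, 93.43333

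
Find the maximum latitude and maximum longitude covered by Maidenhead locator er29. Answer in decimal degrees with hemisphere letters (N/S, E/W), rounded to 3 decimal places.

Field E=4, R=17: +4·20° lon, +17·10° lat → SW at lon -100°, lat 80°.
Square 2, 9: +2·2° lon, +9·1° lat → SW at lon -96°, lat 89°.
Cell spans 2° lon × 1° lat. NE corner is SW corner plus one full cell.
latitude 90.000° N, longitude 94.000° W.

90.000° N, 94.000° W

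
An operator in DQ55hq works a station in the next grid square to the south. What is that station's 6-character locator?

DQ55hp

Latitude subsquare q = 16; −1 → 15 = p.
The longitude characters are unchanged.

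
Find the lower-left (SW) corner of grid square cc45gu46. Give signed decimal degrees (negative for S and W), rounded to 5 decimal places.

-64.14167, -131.46667

Field C=2, C=2: +2·20° lon, +2·10° lat → SW at lon -140°, lat -70°.
Square 4, 5: +4·2° lon, +5·1° lat → SW at lon -132°, lat -65°.
Subsquare g=6, u=20: +6·0.0833333° lon, +20·0.0416667° lat → SW at lon -131.5°, lat -64.1667°.
Extended square 4, 6: +4·0.00833333° lon, +6·0.00416667° lat → SW at lon -131.467°, lat -64.1417°.
latitude -64.14167, longitude -131.46667.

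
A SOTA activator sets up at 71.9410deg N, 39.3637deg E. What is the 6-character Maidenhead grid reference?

Offset from 180°W / 90°S: lon 219.3637°, lat 161.9410°.
Field: 219.3637/20 → 10 → K, 161.9410/10 → 16 → Q; chars KQ.
Square: 19.3637/2 → 9, 1.9410/1 → 1; chars 91.
Subsquare: 1.3637/0.0833333 → 16 → q, 0.9410/0.0416667 → 22 → w; chars qw.

KQ91qw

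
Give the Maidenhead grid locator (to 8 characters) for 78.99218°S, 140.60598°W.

BB91qa71

Offset from 180°W / 90°S: lon 39.39402°, lat 11.00782°.
Field: lon ⌊39.39402/20⌋ = 1 → B; lat ⌊11.00782/10⌋ = 1 → B.
Square: lon ⌊19.39402/2⌋ = 9; lat ⌊1.00782/1⌋ = 1.
Subsquare: lon ⌊1.39402/0.0833333⌋ = 16 → q; lat ⌊0.00782/0.0416667⌋ = 0 → a.
Extended square: lon ⌊0.06069/0.00833333⌋ = 7; lat ⌊0.00782/0.00416667⌋ = 1.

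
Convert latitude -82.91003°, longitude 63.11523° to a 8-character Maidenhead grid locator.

MA17nc31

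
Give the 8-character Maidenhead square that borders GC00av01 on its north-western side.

Longitude extended square 0; −1 → -1, wraps to 9, carry into subsquare.
Longitude subsquare a = 0; −1 → -1, wraps to 23 = x, carry into square.
Longitude square 0; −1 → -1, wraps to 9, carry into field.
Longitude field G = 6; −1 → 5 = F.
Latitude extended square 1; +1 → 2.

FC90xv92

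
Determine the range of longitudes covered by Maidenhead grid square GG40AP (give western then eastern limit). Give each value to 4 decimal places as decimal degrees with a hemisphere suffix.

Field G=6, G=6: +6·20° lon, +6·10° lat → SW at lon -60°, lat -30°.
Square 4, 0: +4·2° lon, +0·1° lat → SW at lon -52°, lat -30°.
Subsquare a=0, p=15: +0·0.0833333° lon, +15·0.0416667° lat → SW at lon -52°, lat -29.375°.
Cell spans 0.0833333° lon × 0.0416667° lat.
west 52.0000° W, east 51.9167° W.

52.0000° W, 51.9167° W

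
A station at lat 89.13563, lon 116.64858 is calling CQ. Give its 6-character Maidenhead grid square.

OR89hd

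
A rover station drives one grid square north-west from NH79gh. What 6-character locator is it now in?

NH79fi

Longitude subsquare g = 6; −1 → 5 = f.
Latitude subsquare h = 7; +1 → 8 = i.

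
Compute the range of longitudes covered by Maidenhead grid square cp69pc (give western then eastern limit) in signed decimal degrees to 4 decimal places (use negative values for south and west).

-126.7500, -126.6667

Field C=2, P=15: +2·20° lon, +15·10° lat → SW at lon -140°, lat 60°.
Square 6, 9: +6·2° lon, +9·1° lat → SW at lon -128°, lat 69°.
Subsquare p=15, c=2: +15·0.0833333° lon, +2·0.0416667° lat → SW at lon -126.75°, lat 69.0833°.
Cell spans 0.0833333° lon × 0.0416667° lat.
west -126.7500, east -126.6667.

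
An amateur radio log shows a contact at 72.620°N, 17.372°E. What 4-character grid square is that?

JQ82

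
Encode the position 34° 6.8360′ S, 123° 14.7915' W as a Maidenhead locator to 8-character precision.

CF85jv02

Shift to the Maidenhead origin (180°W, 90°S): lon 56.75347, lat 55.88607.
Field (20°×10°, letters A–R): 56.75347/20 → 2 → C, 55.88607/10 → 5 → F; chars CF.
Square (2°×1°, digits 0–9): 16.75347/2 → 8, 5.88607/1 → 5; chars 85.
Subsquare (5′×2.5′, letters a–x): 0.75347/0.0833333 → 9 → j, 0.88607/0.0416667 → 21 → v; chars jv.
Extended square (30″×15″, digits 0–9): 0.00347/0.00833333 → 0, 0.01107/0.00416667 → 2; chars 02.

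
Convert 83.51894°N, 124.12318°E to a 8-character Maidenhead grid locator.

PR23bm44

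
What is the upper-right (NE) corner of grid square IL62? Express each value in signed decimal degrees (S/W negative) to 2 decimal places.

23.00, -6.00

Field I=8, L=11: +8·20° lon, +11·10° lat → SW at lon -20°, lat 20°.
Square 6, 2: +6·2° lon, +2·1° lat → SW at lon -8°, lat 22°.
Cell spans 2° lon × 1° lat. NE corner is SW corner plus one full cell.
latitude 23.00, longitude -6.00.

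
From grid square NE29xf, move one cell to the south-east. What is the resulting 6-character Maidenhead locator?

Longitude subsquare x = 23; +1 → 24, wraps to 0 = a, carry into square.
Longitude square 2; +1 → 3.
Latitude subsquare f = 5; −1 → 4 = e.

NE39ae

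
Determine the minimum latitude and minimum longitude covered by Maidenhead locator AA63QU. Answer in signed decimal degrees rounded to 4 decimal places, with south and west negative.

-86.1667, -166.6667

Field A=0, A=0: +0·20° lon, +0·10° lat → SW at lon -180°, lat -90°.
Square 6, 3: +6·2° lon, +3·1° lat → SW at lon -168°, lat -87°.
Subsquare q=16, u=20: +16·0.0833333° lon, +20·0.0416667° lat → SW at lon -166.667°, lat -86.1667°.
latitude -86.1667, longitude -166.6667.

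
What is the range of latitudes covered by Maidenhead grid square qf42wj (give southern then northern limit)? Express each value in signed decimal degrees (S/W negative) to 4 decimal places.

-37.6250, -37.5833

Field Q=16, F=5: +16·20° lon, +5·10° lat → SW at lon 140°, lat -40°.
Square 4, 2: +4·2° lon, +2·1° lat → SW at lon 148°, lat -38°.
Subsquare w=22, j=9: +22·0.0833333° lon, +9·0.0416667° lat → SW at lon 149.833°, lat -37.625°.
Cell spans 0.0833333° lon × 0.0416667° lat.
south -37.6250, north -37.5833.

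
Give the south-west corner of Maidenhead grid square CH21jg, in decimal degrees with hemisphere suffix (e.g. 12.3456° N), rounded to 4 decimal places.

18.7500° S, 135.2500° W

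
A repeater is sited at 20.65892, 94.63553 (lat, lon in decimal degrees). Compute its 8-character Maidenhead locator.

Shift to the Maidenhead origin (180°W, 90°S): lon 274.63553, lat 110.65892.
Field (20°×10°, letters A–R): lon ⌊274.63553/20⌋ = 13 → N; lat ⌊110.65892/10⌋ = 11 → L.
Square (2°×1°, digits 0–9): lon ⌊14.63553/2⌋ = 7; lat ⌊0.65892/1⌋ = 0.
Subsquare (5′×2.5′, letters a–x): lon ⌊0.63553/0.0833333⌋ = 7 → h; lat ⌊0.65892/0.0416667⌋ = 15 → p.
Extended square (30″×15″, digits 0–9): lon ⌊0.05220/0.00833333⌋ = 6; lat ⌊0.03392/0.00416667⌋ = 8.

NL70hp68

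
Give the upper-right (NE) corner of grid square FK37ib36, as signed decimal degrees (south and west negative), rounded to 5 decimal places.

17.07083, -73.30000

Field F=5, K=10: +5·20° lon, +10·10° lat → SW at lon -80°, lat 10°.
Square 3, 7: +3·2° lon, +7·1° lat → SW at lon -74°, lat 17°.
Subsquare i=8, b=1: +8·0.0833333° lon, +1·0.0416667° lat → SW at lon -73.3333°, lat 17.0417°.
Extended square 3, 6: +3·0.00833333° lon, +6·0.00416667° lat → SW at lon -73.3083°, lat 17.0667°.
Cell spans 0.00833333° lon × 0.00416667° lat. NE corner is SW corner plus one full cell.
latitude 17.07083, longitude -73.30000.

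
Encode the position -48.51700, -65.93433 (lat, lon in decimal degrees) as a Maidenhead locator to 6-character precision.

FE71al

Add 180° to longitude and 90° to latitude: 114.0657, 41.4830.
Field: 114.0657/20 → 5 → F, 41.4830/10 → 4 → E; chars FE.
Square: 14.0657/2 → 7, 1.4830/1 → 1; chars 71.
Subsquare: 0.0657/0.0833333 → 0 → a, 0.4830/0.0416667 → 11 → l; chars al.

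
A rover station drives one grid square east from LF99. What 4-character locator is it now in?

MF09

Longitude square 9; +1 → 10, wraps to 0, carry into field.
Longitude field L = 11; +1 → 12 = M.
The latitude characters are unchanged.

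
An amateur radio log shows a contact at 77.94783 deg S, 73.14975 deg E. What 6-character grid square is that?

MB62nb

Offset from 180°W / 90°S: lon 253.1497°, lat 12.0522°.
Field: 253.1497/20 → 12 → M, 12.0522/10 → 1 → B; chars MB.
Square: 13.1497/2 → 6, 2.0522/1 → 2; chars 62.
Subsquare: 1.1497/0.0833333 → 13 → n, 0.0522/0.0416667 → 1 → b; chars nb.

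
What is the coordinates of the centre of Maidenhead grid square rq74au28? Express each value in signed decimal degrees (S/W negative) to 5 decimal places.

74.86875, 174.02083

Field R=17, Q=16: +17·20° lon, +16·10° lat → SW at lon 160°, lat 70°.
Square 7, 4: +7·2° lon, +4·1° lat → SW at lon 174°, lat 74°.
Subsquare a=0, u=20: +0·0.0833333° lon, +20·0.0416667° lat → SW at lon 174°, lat 74.8333°.
Extended square 2, 8: +2·0.00833333° lon, +8·0.00416667° lat → SW at lon 174.017°, lat 74.8667°.
Cell spans 0.00833333° lon × 0.00416667° lat. Centre is SW corner plus half of each.
latitude 74.86875, longitude 174.02083.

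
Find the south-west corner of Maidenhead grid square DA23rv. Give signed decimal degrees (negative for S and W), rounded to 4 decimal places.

-86.1250, -114.5833

Field D=3, A=0: +3·20° lon, +0·10° lat → SW at lon -120°, lat -90°.
Square 2, 3: +2·2° lon, +3·1° lat → SW at lon -116°, lat -87°.
Subsquare r=17, v=21: +17·0.0833333° lon, +21·0.0416667° lat → SW at lon -114.583°, lat -86.125°.
latitude -86.1250, longitude -114.5833.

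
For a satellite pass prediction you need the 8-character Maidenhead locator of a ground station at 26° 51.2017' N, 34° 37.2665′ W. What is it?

Shift to the Maidenhead origin (180°W, 90°S): lon 145.37889, lat 116.85336.
Field: lon ⌊145.37889/20⌋ = 7 → H; lat ⌊116.85336/10⌋ = 11 → L.
Square: lon ⌊5.37889/2⌋ = 2; lat ⌊6.85336/1⌋ = 6.
Subsquare: lon ⌊1.37889/0.0833333⌋ = 16 → q; lat ⌊0.85336/0.0416667⌋ = 20 → u.
Extended square: lon ⌊0.04556/0.00833333⌋ = 5; lat ⌊0.02003/0.00416667⌋ = 4.

HL26qu54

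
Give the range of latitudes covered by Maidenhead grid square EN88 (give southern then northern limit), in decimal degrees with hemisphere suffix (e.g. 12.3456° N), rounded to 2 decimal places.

Field E=4, N=13: +4·20° lon, +13·10° lat → SW at lon -100°, lat 40°.
Square 8, 8: +8·2° lon, +8·1° lat → SW at lon -84°, lat 48°.
Cell spans 2° lon × 1° lat.
south 48.00° N, north 49.00° N.

48.00° N, 49.00° N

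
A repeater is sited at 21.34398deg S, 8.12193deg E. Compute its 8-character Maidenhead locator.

JG48bp47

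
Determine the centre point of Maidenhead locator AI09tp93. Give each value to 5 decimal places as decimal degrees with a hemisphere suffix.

Field A=0, I=8: +0·20° lon, +8·10° lat → SW at lon -180°, lat -10°.
Square 0, 9: +0·2° lon, +9·1° lat → SW at lon -180°, lat -1°.
Subsquare t=19, p=15: +19·0.0833333° lon, +15·0.0416667° lat → SW at lon -178.417°, lat -0.375°.
Extended square 9, 3: +9·0.00833333° lon, +3·0.00416667° lat → SW at lon -178.342°, lat -0.3625°.
Cell spans 0.00833333° lon × 0.00416667° lat. Centre is SW corner plus half of each.
latitude 0.36042° S, longitude 178.33750° W.

0.36042° S, 178.33750° W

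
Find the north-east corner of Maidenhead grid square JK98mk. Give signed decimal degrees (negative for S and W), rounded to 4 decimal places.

18.4583, 19.0833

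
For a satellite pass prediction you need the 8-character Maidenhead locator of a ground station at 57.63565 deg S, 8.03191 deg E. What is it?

JD42ai37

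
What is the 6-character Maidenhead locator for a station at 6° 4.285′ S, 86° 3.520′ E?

Offset from 180°W / 90°S: lon 266.0587°, lat 83.9286°.
Field: lon ⌊266.0587/20⌋ = 13 → N; lat ⌊83.9286/10⌋ = 8 → I.
Square: lon ⌊6.0587/2⌋ = 3; lat ⌊3.9286/1⌋ = 3.
Subsquare: lon ⌊0.0587/0.0833333⌋ = 0 → a; lat ⌊0.9286/0.0416667⌋ = 22 → w.

NI33aw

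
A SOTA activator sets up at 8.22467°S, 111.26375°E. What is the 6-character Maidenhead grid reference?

OI51ps

Offset from 180°W / 90°S: lon 291.2638°, lat 81.7753°.
Field: 291.2638/20 → 14 → O, 81.7753/10 → 8 → I; chars OI.
Square: 11.2638/2 → 5, 1.7753/1 → 1; chars 51.
Subsquare: 1.2638/0.0833333 → 15 → p, 0.7753/0.0416667 → 18 → s; chars ps.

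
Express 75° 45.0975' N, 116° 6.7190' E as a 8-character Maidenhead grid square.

OQ85bs30

Shift to the Maidenhead origin (180°W, 90°S): lon 296.11198, lat 165.75162.
Field (20°×10°, letters A–R): 296.11198/20 → 14 → O, 165.75162/10 → 16 → Q; chars OQ.
Square (2°×1°, digits 0–9): 16.11198/2 → 8, 5.75162/1 → 5; chars 85.
Subsquare (5′×2.5′, letters a–x): 0.11198/0.0833333 → 1 → b, 0.75162/0.0416667 → 18 → s; chars bs.
Extended square (30″×15″, digits 0–9): 0.02865/0.00833333 → 3, 0.00162/0.00416667 → 0; chars 30.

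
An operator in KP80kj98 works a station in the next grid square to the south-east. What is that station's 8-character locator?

KP80lj07

Longitude extended square 9; +1 → 10, wraps to 0, carry into subsquare.
Longitude subsquare k = 10; +1 → 11 = l.
Latitude extended square 8; −1 → 7.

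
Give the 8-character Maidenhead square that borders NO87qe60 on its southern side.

Latitude extended square 0; −1 → -1, wraps to 9, carry into subsquare.
Latitude subsquare e = 4; −1 → 3 = d.
The longitude characters are unchanged.

NO87qd69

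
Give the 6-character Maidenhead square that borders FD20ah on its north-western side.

Longitude subsquare a = 0; −1 → -1, wraps to 23 = x, carry into square.
Longitude square 2; −1 → 1.
Latitude subsquare h = 7; +1 → 8 = i.

FD10xi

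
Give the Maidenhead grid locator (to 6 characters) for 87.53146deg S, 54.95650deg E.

Offset from 180°W / 90°S: lon 234.9565°, lat 2.4685°.
Field: 234.9565/20 → 11 → L, 2.4685/10 → 0 → A; chars LA.
Square: 14.9565/2 → 7, 2.4685/1 → 2; chars 72.
Subsquare: 0.9565/0.0833333 → 11 → l, 0.4685/0.0416667 → 11 → l; chars ll.

LA72ll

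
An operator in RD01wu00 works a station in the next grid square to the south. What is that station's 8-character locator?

Latitude extended square 0; −1 → -1, wraps to 9, carry into subsquare.
Latitude subsquare u = 20; −1 → 19 = t.
The longitude characters are unchanged.

RD01wt09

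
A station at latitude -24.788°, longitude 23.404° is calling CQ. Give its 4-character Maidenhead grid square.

Shift to the Maidenhead origin (180°W, 90°S): lon 203.40, lat 65.21.
Field: lon ⌊203.40/20⌋ = 10 → K; lat ⌊65.21/10⌋ = 6 → G.
Square: lon ⌊3.40/2⌋ = 1; lat ⌊5.21/1⌋ = 5.

KG15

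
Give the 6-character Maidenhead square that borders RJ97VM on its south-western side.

RJ97ul

Longitude subsquare v = 21; −1 → 20 = u.
Latitude subsquare m = 12; −1 → 11 = l.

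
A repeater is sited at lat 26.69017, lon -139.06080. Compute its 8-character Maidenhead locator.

Shift to the Maidenhead origin (180°W, 90°S): lon 40.93920, lat 116.69017.
Field: 40.93920/20 → 2 → C, 116.69017/10 → 11 → L; chars CL.
Square: 0.93920/2 → 0, 6.69017/1 → 6; chars 06.
Subsquare: 0.93920/0.0833333 → 11 → l, 0.69017/0.0416667 → 16 → q; chars lq.
Extended square: 0.02253/0.00833333 → 2, 0.02350/0.00416667 → 5; chars 25.

CL06lq25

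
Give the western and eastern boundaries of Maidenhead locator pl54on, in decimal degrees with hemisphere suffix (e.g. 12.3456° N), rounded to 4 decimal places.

Field P=15, L=11: +15·20° lon, +11·10° lat → SW at lon 120°, lat 20°.
Square 5, 4: +5·2° lon, +4·1° lat → SW at lon 130°, lat 24°.
Subsquare o=14, n=13: +14·0.0833333° lon, +13·0.0416667° lat → SW at lon 131.167°, lat 24.5417°.
Cell spans 0.0833333° lon × 0.0416667° lat.
west 131.1667° E, east 131.2500° E.

131.1667° E, 131.2500° E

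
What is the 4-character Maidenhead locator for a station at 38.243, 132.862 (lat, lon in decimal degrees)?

Shift to the Maidenhead origin (180°W, 90°S): lon 312.86, lat 128.24.
Field: 312.86/20 → 15 → P, 128.24/10 → 12 → M; chars PM.
Square: 12.86/2 → 6, 8.24/1 → 8; chars 68.

PM68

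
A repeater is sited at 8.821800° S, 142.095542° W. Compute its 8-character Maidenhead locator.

BI81we82

Add 180° to longitude and 90° to latitude: 37.90446, 81.17820.
Field (20°×10°, letters A–R): lon ⌊37.90446/20⌋ = 1 → B; lat ⌊81.17820/10⌋ = 8 → I.
Square (2°×1°, digits 0–9): lon ⌊17.90446/2⌋ = 8; lat ⌊1.17820/1⌋ = 1.
Subsquare (5′×2.5′, letters a–x): lon ⌊1.90446/0.0833333⌋ = 22 → w; lat ⌊0.17820/0.0416667⌋ = 4 → e.
Extended square (30″×15″, digits 0–9): lon ⌊0.07112/0.00833333⌋ = 8; lat ⌊0.01153/0.00416667⌋ = 2.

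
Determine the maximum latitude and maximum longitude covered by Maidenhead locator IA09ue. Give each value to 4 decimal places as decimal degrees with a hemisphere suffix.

80.7917° S, 18.2500° W

Field I=8, A=0: +8·20° lon, +0·10° lat → SW at lon -20°, lat -90°.
Square 0, 9: +0·2° lon, +9·1° lat → SW at lon -20°, lat -81°.
Subsquare u=20, e=4: +20·0.0833333° lon, +4·0.0416667° lat → SW at lon -18.3333°, lat -80.8333°.
Cell spans 0.0833333° lon × 0.0416667° lat. NE corner is SW corner plus one full cell.
latitude 80.7917° S, longitude 18.2500° W.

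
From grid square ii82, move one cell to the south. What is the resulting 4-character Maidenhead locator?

II81

Latitude square 2; −1 → 1.
The longitude characters are unchanged.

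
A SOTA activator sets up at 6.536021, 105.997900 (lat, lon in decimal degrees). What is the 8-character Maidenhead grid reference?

OJ26xm98

Offset from 180°W / 90°S: lon 285.99790°, lat 96.53602°.
Field: 285.99790/20 → 14 → O, 96.53602/10 → 9 → J; chars OJ.
Square: 5.99790/2 → 2, 6.53602/1 → 6; chars 26.
Subsquare: 1.99790/0.0833333 → 23 → x, 0.53602/0.0416667 → 12 → m; chars xm.
Extended square: 0.08123/0.00833333 → 9, 0.03602/0.00416667 → 8; chars 98.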